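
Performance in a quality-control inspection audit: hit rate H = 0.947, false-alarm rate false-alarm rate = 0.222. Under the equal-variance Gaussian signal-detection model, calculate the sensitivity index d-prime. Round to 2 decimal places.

d-prime = 2.38

Φ⁻¹(0.947) = 1.6164, Φ⁻¹(0.222) = -0.7655
d' = z(H) − z(FA) = 1.6164 − (-0.7655) = 2.3819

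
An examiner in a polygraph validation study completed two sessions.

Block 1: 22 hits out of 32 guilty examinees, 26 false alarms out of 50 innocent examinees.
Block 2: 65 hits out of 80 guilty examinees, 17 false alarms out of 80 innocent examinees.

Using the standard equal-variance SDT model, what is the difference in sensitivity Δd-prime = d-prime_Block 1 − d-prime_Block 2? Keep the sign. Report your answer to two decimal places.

Block 1: z(0.6875) = 0.489, z(0.5200) = 0.050, d' = 0.439
Block 2: z(0.8125) = 0.887, z(0.2125) = -0.798, d' = 1.685
Δd' = d'_Block 1 − d'_Block 2 = 0.439 − 1.685 = -1.246
Block 2 has the higher sensitivity.

Δd-prime = -1.25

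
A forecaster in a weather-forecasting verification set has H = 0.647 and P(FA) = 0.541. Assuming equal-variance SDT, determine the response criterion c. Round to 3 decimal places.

z(H) = z(0.647) = 0.3772
z(FA) = z(0.541) = 0.1030
c = −½·[z(H) + z(FA)] = −0.5 × (0.3772 + 0.1030) = -0.2401

c = -0.240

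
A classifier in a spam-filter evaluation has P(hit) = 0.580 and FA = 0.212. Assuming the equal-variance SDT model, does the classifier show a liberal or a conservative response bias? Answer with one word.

conservative

z(H) = 0.202, z(FA) = -0.800
c = −½·(z(H) + z(FA)) = 0.299
c > 0 → conservative criterion (biased toward responding “no”).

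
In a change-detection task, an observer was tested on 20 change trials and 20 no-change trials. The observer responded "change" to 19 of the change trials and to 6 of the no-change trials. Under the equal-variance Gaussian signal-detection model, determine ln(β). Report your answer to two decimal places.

H = 19/20 = 0.9500
FA = 6/20 = 0.3000
z(H) = z(0.9500) = 1.645
z(FA) = z(0.3000) = -0.524
ln β = −½·[z(H)² − z(FA)²] = −0.5 × (2.706 − 0.275) = -1.2155

ln β = -1.22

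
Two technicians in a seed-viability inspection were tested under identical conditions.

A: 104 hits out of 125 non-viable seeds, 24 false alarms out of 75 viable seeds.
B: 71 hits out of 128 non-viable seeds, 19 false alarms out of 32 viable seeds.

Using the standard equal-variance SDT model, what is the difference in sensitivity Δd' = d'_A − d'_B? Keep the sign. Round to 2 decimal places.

A: z(0.8320) = 0.962, z(0.3200) = -0.468, d' = 1.430
B: z(0.5547) = 0.138, z(0.5938) = 0.237, d' = -0.099
Δd' = d'_A − d'_B = 1.430 − (-0.099) = 1.529
A has the higher sensitivity.

Δd' = 1.53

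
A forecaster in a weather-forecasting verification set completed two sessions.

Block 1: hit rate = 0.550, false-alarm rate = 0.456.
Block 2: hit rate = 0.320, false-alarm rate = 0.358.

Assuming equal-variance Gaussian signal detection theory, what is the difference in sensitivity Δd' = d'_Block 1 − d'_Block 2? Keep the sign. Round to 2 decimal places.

Block 1: z(0.550) = 0.126, z(0.456) = -0.111, d' = 0.237
Block 2: z(0.320) = -0.468, z(0.358) = -0.364, d' = -0.104
Δd' = d'_Block 1 − d'_Block 2 = 0.237 − (-0.104) = 0.341
Block 1 has the higher sensitivity.

Δd' = 0.34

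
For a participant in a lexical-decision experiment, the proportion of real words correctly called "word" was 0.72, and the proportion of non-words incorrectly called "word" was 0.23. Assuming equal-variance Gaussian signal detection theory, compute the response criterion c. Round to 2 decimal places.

c = 0.08

z(H) = z(0.72) = 0.583
z(FA) = z(0.23) = -0.739
c = −½·[z(H) + z(FA)] = −0.5 × (0.583 + (-0.739)) = 0.078
c > 0: the participant has a conservative response bias.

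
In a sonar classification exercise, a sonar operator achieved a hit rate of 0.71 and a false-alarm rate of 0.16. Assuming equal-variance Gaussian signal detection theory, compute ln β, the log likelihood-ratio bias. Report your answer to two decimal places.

ln β = 0.34

z(H) = z(0.71) = 0.553
z(FA) = z(0.16) = -0.994
ln β = −½·[z(H)² − z(FA)²] = −0.5 × (0.306 − 0.988) = 0.341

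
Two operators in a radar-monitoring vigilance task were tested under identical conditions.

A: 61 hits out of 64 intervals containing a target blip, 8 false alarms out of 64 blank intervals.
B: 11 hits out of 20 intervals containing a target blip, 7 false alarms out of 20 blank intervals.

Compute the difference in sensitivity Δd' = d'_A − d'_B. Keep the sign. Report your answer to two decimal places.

A: z(0.9531) = 1.676, z(0.1250) = -1.150, d' = 2.826
B: z(0.5500) = 0.126, z(0.3500) = -0.385, d' = 0.511
Δd' = d'_A − d'_B = 2.826 − 0.511 = 2.315
A has the higher sensitivity.

Δd' = 2.32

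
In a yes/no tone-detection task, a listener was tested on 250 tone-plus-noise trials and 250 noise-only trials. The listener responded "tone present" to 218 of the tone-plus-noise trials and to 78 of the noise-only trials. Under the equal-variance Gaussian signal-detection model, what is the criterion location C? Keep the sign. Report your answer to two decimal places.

H = 218/250 = 0.8720
FA = 78/250 = 0.3120
z(H) = z(0.8720) = 1.1359
z(FA) = z(0.3120) = -0.4902
c = −½·[z(H) + z(FA)] = −0.5 × (1.1359 + (-0.4902)) = -0.32285
c < 0: the listener has a liberal response bias.

C = -0.32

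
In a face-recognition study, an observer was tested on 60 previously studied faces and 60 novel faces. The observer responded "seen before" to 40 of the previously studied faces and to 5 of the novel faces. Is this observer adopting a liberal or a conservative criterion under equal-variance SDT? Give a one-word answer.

z(H) = 0.431, z(FA) = -1.383
c = −½·(z(H) + z(FA)) = 0.476
c > 0 → conservative criterion (biased toward responding “no”).

conservative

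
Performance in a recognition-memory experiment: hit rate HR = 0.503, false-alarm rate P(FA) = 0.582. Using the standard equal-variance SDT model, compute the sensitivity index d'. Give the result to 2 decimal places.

d' = -0.20

z(0.503) = 0.008, z(0.582) = 0.207
d' = z(H) − z(FA) = 0.008 − 0.207 = -0.199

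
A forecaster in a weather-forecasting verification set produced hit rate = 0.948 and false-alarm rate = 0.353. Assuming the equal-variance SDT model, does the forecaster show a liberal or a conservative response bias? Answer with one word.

liberal

z(H) = 1.626, z(FA) = -0.377
c = −½·(z(H) + z(FA)) = -0.6245
c < 0 → liberal criterion (biased toward responding “yes”).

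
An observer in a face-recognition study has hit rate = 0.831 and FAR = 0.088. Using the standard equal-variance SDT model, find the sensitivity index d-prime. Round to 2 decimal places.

d-prime = 2.31

z(H) = 0.958
z(FA) = -1.353
d' = z(H) − z(FA) = 0.958 − (-1.353) = 2.311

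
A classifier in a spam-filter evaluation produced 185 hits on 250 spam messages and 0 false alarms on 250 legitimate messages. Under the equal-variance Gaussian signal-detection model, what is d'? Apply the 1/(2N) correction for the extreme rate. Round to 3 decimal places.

The false-alarm rate is 0/250 = 0, so apply the 1/(2N) correction: FA → 1/(2·250) = 0.00200.
z(H) = z(0.74000) = 0.6433
z(FA) = z(0.00200) = -2.8782
d' = 0.6433 − (-2.8782) = 3.5215

d' = 3.522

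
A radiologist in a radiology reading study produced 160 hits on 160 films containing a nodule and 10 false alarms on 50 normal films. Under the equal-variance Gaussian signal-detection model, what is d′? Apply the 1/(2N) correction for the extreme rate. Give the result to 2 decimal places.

d′ = 3.58

The hit rate is 160/160 = 1, so apply the 1/(2N) correction: H → 1 − 1/(2·160) = 0.99687.
z(H) = z(0.99687) = 2.734
z(FA) = z(0.20000) = -0.842
d' = 2.734 − (-0.842) = 3.576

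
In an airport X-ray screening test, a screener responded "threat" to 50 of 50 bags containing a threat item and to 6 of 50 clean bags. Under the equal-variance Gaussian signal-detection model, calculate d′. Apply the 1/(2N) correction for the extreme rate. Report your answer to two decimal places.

d′ = 3.50

The hit rate is 50/50 = 1, so apply the 1/(2N) correction: H → 1 − 1/(2·50) = 0.99000.
z(H) = z(0.99000) = 2.326
z(FA) = z(0.12000) = -1.175
d' = 2.326 − (-1.175) = 3.501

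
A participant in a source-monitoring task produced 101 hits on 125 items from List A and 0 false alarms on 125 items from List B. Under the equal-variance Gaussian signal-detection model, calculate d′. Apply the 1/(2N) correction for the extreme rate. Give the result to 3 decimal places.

d′ = 3.523

The false-alarm rate is 0/125 = 0, so apply the 1/(2N) correction: FA → 1/(2·125) = 0.00400.
z(H) = z(0.80800) = 0.8705
z(FA) = z(0.00400) = -2.6521
d' = 0.8705 − (-2.6521) = 3.5226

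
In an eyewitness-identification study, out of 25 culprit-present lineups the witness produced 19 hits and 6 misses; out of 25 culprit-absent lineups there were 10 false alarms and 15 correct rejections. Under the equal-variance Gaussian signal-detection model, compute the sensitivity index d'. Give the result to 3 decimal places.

d' = 0.960

H = 19/25 = 0.7600
FA = 10/25 = 0.4000
Φ⁻¹(H) = Φ⁻¹(0.7600) = 0.7063
Φ⁻¹(FA) = Φ⁻¹(0.4000) = -0.2533
d' = z(H) − z(FA) = 0.7063 − (-0.2533) = 0.9596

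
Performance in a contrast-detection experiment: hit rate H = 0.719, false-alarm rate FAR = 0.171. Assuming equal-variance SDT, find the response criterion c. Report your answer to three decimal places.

z(H) = z(0.719) = 0.5799
z(FA) = z(0.171) = -0.9502
c = −½·[z(H) + z(FA)] = −0.5 × (0.5799 + (-0.9502)) = 0.18515

c = 0.185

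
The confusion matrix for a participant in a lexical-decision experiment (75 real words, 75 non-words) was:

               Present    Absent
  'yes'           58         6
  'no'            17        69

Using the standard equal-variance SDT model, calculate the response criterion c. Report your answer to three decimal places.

H = 58/75 = 0.7733
FA = 6/75 = 0.0800
z(0.7733) = 0.7498, z(0.0800) = -1.4051
c = −½·[z(H) + z(FA)] = −0.5 × (0.7498 + (-1.4051)) = 0.32765
c > 0: the participant has a conservative response bias.

c = 0.328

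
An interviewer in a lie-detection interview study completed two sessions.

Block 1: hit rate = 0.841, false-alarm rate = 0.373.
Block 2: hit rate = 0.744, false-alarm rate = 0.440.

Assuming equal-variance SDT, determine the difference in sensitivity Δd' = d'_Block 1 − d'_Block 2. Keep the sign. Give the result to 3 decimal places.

Block 1: z(0.841) = 0.9986, z(0.373) = -0.3239, d' = 1.3225
Block 2: z(0.744) = 0.6557, z(0.440) = -0.1510, d' = 0.8067
Δd' = d'_Block 1 − d'_Block 2 = 1.3225 − 0.8067 = 0.5158
Block 1 has the higher sensitivity.

Δd' = 0.516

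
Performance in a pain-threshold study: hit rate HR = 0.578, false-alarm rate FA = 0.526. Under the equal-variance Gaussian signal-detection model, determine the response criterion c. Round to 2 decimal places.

Φ⁻¹(H) = 0.197
Φ⁻¹(FA) = 0.065
c = −½·[z(H) + z(FA)] = −0.5 × (0.197 + 0.065) = -0.131
c < 0: the participant has a liberal response bias.

c = -0.13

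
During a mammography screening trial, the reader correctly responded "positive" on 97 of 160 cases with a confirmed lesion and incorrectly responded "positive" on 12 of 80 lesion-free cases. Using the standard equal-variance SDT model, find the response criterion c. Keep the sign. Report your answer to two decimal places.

H = 97/160 = 0.6062
FA = 12/80 = 0.1500
z(0.6062) = 0.269, z(0.1500) = -1.036
c = −½·[z(H) + z(FA)] = −0.5 × (0.269 + (-1.036)) = 0.3835

c = 0.38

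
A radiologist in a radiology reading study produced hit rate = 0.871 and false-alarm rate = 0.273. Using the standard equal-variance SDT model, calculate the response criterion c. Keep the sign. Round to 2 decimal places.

Φ⁻¹(0.871) = 1.131, Φ⁻¹(0.273) = -0.604
c = −½·[z(H) + z(FA)] = −0.5 × (1.131 + (-0.604)) = -0.2635

c = -0.26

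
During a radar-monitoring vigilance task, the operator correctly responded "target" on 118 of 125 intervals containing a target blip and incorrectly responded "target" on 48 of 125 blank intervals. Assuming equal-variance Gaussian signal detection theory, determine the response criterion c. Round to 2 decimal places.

H = 118/125 = 0.9440
FA = 48/125 = 0.3840
z(H) = z(0.9440) = 1.589
z(FA) = z(0.3840) = -0.295
c = −½·[z(H) + z(FA)] = −0.5 × (1.589 + (-0.295)) = -0.647

c = -0.65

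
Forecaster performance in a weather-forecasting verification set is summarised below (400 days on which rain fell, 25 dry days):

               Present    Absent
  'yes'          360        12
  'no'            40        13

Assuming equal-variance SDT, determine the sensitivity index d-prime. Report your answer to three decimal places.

H = 360/400 = 0.9000
FA = 12/25 = 0.4800
z(H) = z(0.9000) = 1.2816
z(FA) = z(0.4800) = -0.0502
d' = z(H) − z(FA) = 1.2816 − (-0.0502) = 1.3318

d-prime = 1.332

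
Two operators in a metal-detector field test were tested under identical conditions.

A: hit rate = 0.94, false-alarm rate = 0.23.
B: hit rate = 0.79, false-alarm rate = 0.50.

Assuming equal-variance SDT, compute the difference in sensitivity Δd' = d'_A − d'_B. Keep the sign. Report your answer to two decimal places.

A: z(0.94) = 1.555, z(0.23) = -0.739, d' = 2.294
B: z(0.79) = 0.806, z(0.50) = 0.000, d' = 0.806
Δd' = d'_A − d'_B = 2.294 − 0.806 = 1.488
A has the higher sensitivity.

Δd' = 1.49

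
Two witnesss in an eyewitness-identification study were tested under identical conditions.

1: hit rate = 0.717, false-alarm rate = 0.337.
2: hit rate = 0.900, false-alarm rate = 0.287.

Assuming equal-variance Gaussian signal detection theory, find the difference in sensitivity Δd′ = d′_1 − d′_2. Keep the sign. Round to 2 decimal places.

1: z(0.717) = 0.574, z(0.337) = -0.421, d' = 0.995
2: z(0.900) = 1.282, z(0.287) = -0.562, d' = 1.844
Δd' = d'_1 − d'_2 = 0.995 − 1.844 = -0.849
2 has the higher sensitivity.

Δd′ = -0.85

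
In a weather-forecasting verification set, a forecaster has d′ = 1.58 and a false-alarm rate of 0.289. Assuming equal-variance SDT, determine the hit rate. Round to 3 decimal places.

z(false-alarm rate) = z(0.289) = -0.5563
z(H) = z(FA) + d' = -0.5563 + 1.58 = 1.0237
hit rate = Φ(1.0237) = 0.8470

hit rate = 0.847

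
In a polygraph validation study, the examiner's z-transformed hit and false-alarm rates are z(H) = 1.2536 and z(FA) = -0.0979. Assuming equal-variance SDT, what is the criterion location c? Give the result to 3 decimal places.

c = -0.578

c = −½·[z(H) + z(FA)] = −½·(1.2536 + (-0.0979)) = -0.57785
c < 0: the examiner has a liberal response bias.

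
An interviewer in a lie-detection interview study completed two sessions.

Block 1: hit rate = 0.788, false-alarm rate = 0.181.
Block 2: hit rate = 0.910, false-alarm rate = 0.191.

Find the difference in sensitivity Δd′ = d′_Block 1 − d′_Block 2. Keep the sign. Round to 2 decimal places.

Δd′ = -0.50

Block 1: z(0.788) = 0.800, z(0.181) = -0.912, d' = 1.712
Block 2: z(0.910) = 1.341, z(0.191) = -0.874, d' = 2.215
Δd' = d'_Block 1 − d'_Block 2 = 1.712 − 2.215 = -0.503
Block 2 has the higher sensitivity.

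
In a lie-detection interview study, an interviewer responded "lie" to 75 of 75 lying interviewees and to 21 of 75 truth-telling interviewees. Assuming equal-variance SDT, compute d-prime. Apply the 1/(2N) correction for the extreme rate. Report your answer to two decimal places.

The hit rate is 75/75 = 1, so apply the 1/(2N) correction: H → 1 − 1/(2·75) = 0.99333.
z(H) = z(0.99333) = 2.475
z(FA) = z(0.28000) = -0.583
d' = 2.475 − (-0.583) = 3.058

d-prime = 3.06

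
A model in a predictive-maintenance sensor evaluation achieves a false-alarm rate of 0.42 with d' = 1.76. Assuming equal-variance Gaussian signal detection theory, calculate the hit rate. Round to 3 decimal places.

z(false-alarm rate) = z(0.42) = -0.2019
z(H) = z(FA) + d' = -0.2019 + 1.76 = 1.5581
hit rate = Φ(1.5581) = 0.9404

hit rate = 0.940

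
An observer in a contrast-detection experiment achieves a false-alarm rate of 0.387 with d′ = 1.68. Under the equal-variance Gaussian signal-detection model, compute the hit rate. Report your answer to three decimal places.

z(false-alarm rate) = z(0.387) = -0.2871
z(H) = z(FA) + d' = -0.2871 + 1.68 = 1.3929
hit rate = Φ(1.3929) = 0.9182

hit rate = 0.918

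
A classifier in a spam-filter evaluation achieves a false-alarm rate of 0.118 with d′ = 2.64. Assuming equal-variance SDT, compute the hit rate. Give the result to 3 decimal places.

z(false-alarm rate) = z(0.118) = -1.1850
z(H) = z(FA) + d' = -1.1850 + 2.64 = 1.4550
hit rate = Φ(1.4550) = 0.9272

hit rate = 0.927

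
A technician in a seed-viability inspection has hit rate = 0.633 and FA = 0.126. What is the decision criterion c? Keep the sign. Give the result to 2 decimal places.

c = 0.40

z(H) = z(0.633) = 0.340
z(FA) = z(0.126) = -1.146
c = −½·[z(H) + z(FA)] = −0.5 × (0.340 + (-1.146)) = 0.403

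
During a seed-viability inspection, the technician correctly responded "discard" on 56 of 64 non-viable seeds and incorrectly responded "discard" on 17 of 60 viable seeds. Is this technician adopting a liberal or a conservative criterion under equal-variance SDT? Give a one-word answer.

liberal

z(H) = 1.150, z(FA) = -0.573
c = −½·(z(H) + z(FA)) = -0.2885
c < 0 → liberal criterion (biased toward responding “yes”).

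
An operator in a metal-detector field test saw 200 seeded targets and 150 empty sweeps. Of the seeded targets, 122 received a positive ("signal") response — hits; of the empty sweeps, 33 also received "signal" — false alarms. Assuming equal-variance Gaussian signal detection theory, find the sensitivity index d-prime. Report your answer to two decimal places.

H = 122/200 = 0.6100
FA = 33/150 = 0.2200
Φ⁻¹(0.6100) = 0.279, Φ⁻¹(0.2200) = -0.772
d' = z(H) − z(FA) = 0.279 − (-0.772) = 1.051

d-prime = 1.05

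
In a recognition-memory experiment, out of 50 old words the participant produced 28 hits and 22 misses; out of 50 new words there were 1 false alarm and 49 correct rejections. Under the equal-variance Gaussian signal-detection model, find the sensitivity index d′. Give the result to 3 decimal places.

d′ = 2.205

H = 28/50 = 0.5600
FA = 1/50 = 0.0200
Φ⁻¹(0.5600) = 0.1510, Φ⁻¹(0.0200) = -2.0537
d' = z(H) − z(FA) = 0.1510 − (-2.0537) = 2.2047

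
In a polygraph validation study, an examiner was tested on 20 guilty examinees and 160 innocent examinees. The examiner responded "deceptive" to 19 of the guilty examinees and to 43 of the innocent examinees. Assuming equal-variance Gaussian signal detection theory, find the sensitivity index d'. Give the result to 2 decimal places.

d' = 2.26

H = 19/20 = 0.9500
FA = 43/160 = 0.2687
z(H) = 1.645
z(FA) = -0.617
d' = z(H) − z(FA) = 1.645 − (-0.617) = 2.262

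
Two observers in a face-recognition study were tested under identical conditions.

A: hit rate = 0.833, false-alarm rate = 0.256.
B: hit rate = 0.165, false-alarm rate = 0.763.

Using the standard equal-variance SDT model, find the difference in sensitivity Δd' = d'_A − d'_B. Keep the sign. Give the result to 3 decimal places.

Δd' = 3.312

A: z(0.833) = 0.9661, z(0.256) = -0.6557, d' = 1.6218
B: z(0.165) = -0.9741, z(0.763) = 0.7160, d' = -1.6901
Δd' = d'_A − d'_B = 1.6218 − (-1.6901) = 3.3119
A has the higher sensitivity.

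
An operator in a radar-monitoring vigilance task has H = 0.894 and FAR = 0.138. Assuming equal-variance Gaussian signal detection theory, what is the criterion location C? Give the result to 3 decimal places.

z(H) = 1.2481
z(FA) = -1.0893
c = −½·[z(H) + z(FA)] = −0.5 × (1.2481 + (-1.0893)) = -0.0794

C = -0.079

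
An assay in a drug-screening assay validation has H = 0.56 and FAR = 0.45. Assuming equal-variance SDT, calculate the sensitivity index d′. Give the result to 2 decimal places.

z(H) = 0.151
z(FA) = -0.126
d' = z(H) − z(FA) = 0.151 − (-0.126) = 0.277

d′ = 0.28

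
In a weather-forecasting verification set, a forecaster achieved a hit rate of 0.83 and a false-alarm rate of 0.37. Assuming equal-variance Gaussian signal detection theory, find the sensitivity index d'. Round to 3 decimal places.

z(H) = 0.9542
z(FA) = -0.3319
d' = z(H) − z(FA) = 0.9542 − (-0.3319) = 1.2861

d' = 1.286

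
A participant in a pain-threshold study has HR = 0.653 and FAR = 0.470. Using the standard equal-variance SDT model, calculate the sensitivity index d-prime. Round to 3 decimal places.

Φ⁻¹(H) = 0.3934
Φ⁻¹(FA) = -0.0753
d' = z(H) − z(FA) = 0.3934 − (-0.0753) = 0.4687

d-prime = 0.469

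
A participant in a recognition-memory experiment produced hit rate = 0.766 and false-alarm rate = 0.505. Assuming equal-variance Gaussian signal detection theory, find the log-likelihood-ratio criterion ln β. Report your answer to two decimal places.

z(H) = z(0.766) = 0.726
z(FA) = z(0.505) = 0.013
ln β = −½·[z(H)² − z(FA)²] = −0.5 × (0.527 − 0.000) = -0.2635

ln β = -0.26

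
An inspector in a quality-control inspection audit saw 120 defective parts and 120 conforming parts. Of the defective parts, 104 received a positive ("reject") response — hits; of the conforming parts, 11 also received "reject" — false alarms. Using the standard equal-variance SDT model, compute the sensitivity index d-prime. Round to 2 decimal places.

H = 104/120 = 0.8667
FA = 11/120 = 0.0917
z(H) = z(0.8667) = 1.1109
z(FA) = z(0.0917) = -1.3304
d' = z(H) − z(FA) = 1.1109 − (-1.3304) = 2.4413

d-prime = 2.44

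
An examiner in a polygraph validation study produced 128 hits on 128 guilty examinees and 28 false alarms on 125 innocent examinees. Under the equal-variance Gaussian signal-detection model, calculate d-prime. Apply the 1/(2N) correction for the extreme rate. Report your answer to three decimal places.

The hit rate is 128/128 = 1, so apply the 1/(2N) correction: H → 1 − 1/(2·128) = 0.99609.
z(H) = z(0.99609) = 2.6597
z(FA) = z(0.22400) = -0.7588
d' = 2.6597 − (-0.7588) = 3.4185

d-prime = 3.419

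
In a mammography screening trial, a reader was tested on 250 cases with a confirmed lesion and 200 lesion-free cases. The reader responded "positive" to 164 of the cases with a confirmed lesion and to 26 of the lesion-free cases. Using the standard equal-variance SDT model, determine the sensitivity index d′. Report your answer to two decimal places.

H = 164/250 = 0.6560
FA = 26/200 = 0.1300
Φ⁻¹(H) = Φ⁻¹(0.6560) = 0.4016
Φ⁻¹(FA) = Φ⁻¹(0.1300) = -1.1264
d' = z(H) − z(FA) = 0.4016 − (-1.1264) = 1.5280

d′ = 1.53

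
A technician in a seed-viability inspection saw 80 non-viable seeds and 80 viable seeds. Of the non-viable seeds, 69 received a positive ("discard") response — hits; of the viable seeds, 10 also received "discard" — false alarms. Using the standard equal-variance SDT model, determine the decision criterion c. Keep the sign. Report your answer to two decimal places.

H = 69/80 = 0.8625
FA = 10/80 = 0.1250
z(0.8625) = 1.0916, z(0.1250) = -1.1503
c = −½·[z(H) + z(FA)] = −0.5 × (1.0916 + (-1.1503)) = 0.02935
c > 0: the technician has a conservative response bias.

c = 0.03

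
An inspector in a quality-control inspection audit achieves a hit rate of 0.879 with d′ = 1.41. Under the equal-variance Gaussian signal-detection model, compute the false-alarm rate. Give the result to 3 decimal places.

z(hit rate) = z(0.879) = 1.1700
z(FA) = z(H) − d' = 1.1700 − 1.41 = -0.2400
false-alarm rate = Φ(-0.2400) = 0.4052

false-alarm rate = 0.405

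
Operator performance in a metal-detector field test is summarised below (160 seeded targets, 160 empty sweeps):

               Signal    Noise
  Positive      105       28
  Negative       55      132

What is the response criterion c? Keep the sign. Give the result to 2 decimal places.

H = 105/160 = 0.6562
FA = 28/160 = 0.1750
z(H) = z(0.6562) = 0.4021
z(FA) = z(0.1750) = -0.9346
c = −½·[z(H) + z(FA)] = −0.5 × (0.4021 + (-0.9346)) = 0.26625
c > 0: the operator has a conservative response bias.

c = 0.27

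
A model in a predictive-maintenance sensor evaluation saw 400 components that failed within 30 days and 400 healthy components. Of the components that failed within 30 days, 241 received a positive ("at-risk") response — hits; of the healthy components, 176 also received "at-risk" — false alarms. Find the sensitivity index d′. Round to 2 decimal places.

H = 241/400 = 0.6025
FA = 176/400 = 0.4400
Φ⁻¹(0.6025) = 0.260, Φ⁻¹(0.4400) = -0.151
d' = z(H) − z(FA) = 0.260 − (-0.151) = 0.411

d′ = 0.41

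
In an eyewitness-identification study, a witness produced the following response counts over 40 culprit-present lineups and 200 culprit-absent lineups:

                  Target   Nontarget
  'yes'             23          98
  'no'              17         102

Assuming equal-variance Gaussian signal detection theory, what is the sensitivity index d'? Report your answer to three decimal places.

d' = 0.214

H = 23/40 = 0.5750
FA = 98/200 = 0.4900
z(H) = z(0.5750) = 0.1891
z(FA) = z(0.4900) = -0.0251
d' = z(H) − z(FA) = 0.1891 − (-0.0251) = 0.2142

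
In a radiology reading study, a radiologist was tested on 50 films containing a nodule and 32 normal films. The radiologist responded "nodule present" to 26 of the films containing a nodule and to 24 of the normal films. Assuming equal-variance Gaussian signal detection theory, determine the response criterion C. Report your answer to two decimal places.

H = 26/50 = 0.5200
FA = 24/32 = 0.7500
Φ⁻¹(H) = Φ⁻¹(0.5200) = 0.050
Φ⁻¹(FA) = Φ⁻¹(0.7500) = 0.674
c = −½·[z(H) + z(FA)] = −0.5 × (0.050 + 0.674) = -0.362
c < 0: the radiologist has a liberal response bias.

C = -0.36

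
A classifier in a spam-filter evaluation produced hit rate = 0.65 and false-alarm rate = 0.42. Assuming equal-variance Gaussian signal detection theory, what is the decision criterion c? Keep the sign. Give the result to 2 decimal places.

c = -0.09

z(H) = 0.3853
z(FA) = -0.2019
c = −½·[z(H) + z(FA)] = −0.5 × (0.3853 + (-0.2019)) = -0.0917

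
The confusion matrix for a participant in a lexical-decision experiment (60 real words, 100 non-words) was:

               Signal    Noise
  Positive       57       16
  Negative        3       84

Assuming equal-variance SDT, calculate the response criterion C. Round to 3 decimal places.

C = -0.325

H = 57/60 = 0.9500
FA = 16/100 = 0.1600
z(H) = 1.6449
z(FA) = -0.9945
c = −½·[z(H) + z(FA)] = −0.5 × (1.6449 + (-0.9945)) = -0.3252
c < 0: the participant has a liberal response bias.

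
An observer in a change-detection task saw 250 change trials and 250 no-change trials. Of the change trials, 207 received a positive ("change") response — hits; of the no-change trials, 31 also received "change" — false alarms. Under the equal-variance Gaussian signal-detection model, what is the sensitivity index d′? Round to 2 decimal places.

H = 207/250 = 0.8280
FA = 31/250 = 0.1240
Φ⁻¹(H) = Φ⁻¹(0.8280) = 0.946
Φ⁻¹(FA) = Φ⁻¹(0.1240) = -1.155
d' = z(H) − z(FA) = 0.946 − (-1.155) = 2.101

d′ = 2.10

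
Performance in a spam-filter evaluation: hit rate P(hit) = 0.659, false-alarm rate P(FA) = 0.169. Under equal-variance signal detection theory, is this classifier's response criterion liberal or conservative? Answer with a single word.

z(H) = 0.410, z(FA) = -0.958
c = −½·(z(H) + z(FA)) = 0.274
c > 0 → conservative criterion (biased toward responding “no”).

conservative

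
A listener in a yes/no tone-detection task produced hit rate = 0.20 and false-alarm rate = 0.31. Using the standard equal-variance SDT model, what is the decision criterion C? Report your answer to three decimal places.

C = 0.669

Φ⁻¹(H) = Φ⁻¹(0.20) = -0.8416
Φ⁻¹(FA) = Φ⁻¹(0.31) = -0.4959
c = −½·[z(H) + z(FA)] = −0.5 × (-0.8416 + (-0.4959)) = 0.66875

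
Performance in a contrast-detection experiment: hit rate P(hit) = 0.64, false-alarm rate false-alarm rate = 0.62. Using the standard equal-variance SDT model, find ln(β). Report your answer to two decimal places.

ln β = -0.02

Φ⁻¹(0.64) = 0.358, Φ⁻¹(0.62) = 0.305
ln β = −½·[z(H)² − z(FA)²] = −0.5 × (0.128 − 0.093) = -0.0175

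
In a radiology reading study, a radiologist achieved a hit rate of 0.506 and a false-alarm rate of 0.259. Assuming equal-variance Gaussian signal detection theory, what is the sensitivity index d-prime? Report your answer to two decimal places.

z(H) = 0.0150
z(FA) = -0.6464
d' = z(H) − z(FA) = 0.0150 − (-0.6464) = 0.6614

d-prime = 0.66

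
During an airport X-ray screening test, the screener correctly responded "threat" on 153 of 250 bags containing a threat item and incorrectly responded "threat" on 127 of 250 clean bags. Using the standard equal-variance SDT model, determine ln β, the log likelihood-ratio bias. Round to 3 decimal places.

ln β = -0.040

H = 153/250 = 0.6120
FA = 127/250 = 0.5080
z(0.6120) = 0.2845, z(0.5080) = 0.0201
ln β = −½·[z(H)² − z(FA)²] = −0.5 × (0.0809 − 0.0004) = -0.04025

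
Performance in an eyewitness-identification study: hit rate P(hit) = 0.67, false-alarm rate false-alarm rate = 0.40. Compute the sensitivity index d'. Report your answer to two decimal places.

d' = 0.69

z(H) = 0.440
z(FA) = -0.253
d' = z(H) − z(FA) = 0.440 − (-0.253) = 0.693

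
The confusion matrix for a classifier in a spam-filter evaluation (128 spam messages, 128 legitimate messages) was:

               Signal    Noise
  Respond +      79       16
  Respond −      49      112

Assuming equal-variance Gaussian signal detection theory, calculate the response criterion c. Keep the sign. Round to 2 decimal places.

c = 0.43

H = 79/128 = 0.6172
FA = 16/128 = 0.1250
Φ⁻¹(H) = Φ⁻¹(0.6172) = 0.2981
Φ⁻¹(FA) = Φ⁻¹(0.1250) = -1.1503
c = −½·[z(H) + z(FA)] = −0.5 × (0.2981 + (-1.1503)) = 0.4261
c > 0: the classifier has a conservative response bias.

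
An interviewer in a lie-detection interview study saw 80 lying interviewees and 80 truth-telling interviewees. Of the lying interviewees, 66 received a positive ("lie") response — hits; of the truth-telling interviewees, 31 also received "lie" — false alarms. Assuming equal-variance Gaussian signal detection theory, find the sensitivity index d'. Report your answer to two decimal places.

H = 66/80 = 0.8250
FA = 31/80 = 0.3875
Φ⁻¹(0.8250) = 0.935, Φ⁻¹(0.3875) = -0.286
d' = z(H) − z(FA) = 0.935 − (-0.286) = 1.221

d' = 1.22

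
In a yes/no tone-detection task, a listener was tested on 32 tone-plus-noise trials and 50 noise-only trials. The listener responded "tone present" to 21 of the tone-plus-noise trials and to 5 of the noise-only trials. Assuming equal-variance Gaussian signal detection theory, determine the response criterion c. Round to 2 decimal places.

H = 21/32 = 0.6562
FA = 5/50 = 0.1000
Φ⁻¹(0.6562) = 0.4021, Φ⁻¹(0.1000) = -1.2816
c = −½·[z(H) + z(FA)] = −0.5 × (0.4021 + (-1.2816)) = 0.43975
c > 0: the listener has a conservative response bias.

c = 0.44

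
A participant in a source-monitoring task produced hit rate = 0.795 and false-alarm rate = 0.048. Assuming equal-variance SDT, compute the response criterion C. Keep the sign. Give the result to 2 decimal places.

C = 0.42

z(0.795) = 0.8239, z(0.048) = -1.6646
c = −½·[z(H) + z(FA)] = −0.5 × (0.8239 + (-1.6646)) = 0.42035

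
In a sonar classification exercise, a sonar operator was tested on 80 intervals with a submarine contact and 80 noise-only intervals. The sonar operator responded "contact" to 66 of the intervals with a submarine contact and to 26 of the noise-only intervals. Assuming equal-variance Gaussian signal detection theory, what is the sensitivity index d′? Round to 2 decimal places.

d′ = 1.39

H = 66/80 = 0.8250
FA = 26/80 = 0.3250
Φ⁻¹(H) = 0.935
Φ⁻¹(FA) = -0.454
d' = z(H) − z(FA) = 0.935 − (-0.454) = 1.389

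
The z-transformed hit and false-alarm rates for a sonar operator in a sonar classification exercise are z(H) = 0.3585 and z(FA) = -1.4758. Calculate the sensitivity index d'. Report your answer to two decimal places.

d' = z(H) − z(FA) = 0.3585 − (-1.4758) = 1.8343

d' = 1.83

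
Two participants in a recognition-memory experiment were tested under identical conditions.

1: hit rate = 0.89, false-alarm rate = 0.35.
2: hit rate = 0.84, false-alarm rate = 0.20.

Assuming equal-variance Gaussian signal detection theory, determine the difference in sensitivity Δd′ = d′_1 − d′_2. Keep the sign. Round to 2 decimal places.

Δd′ = -0.22

1: z(0.89) = 1.227, z(0.35) = -0.385, d' = 1.612
2: z(0.84) = 0.994, z(0.20) = -0.842, d' = 1.836
Δd' = d'_1 − d'_2 = 1.612 − 1.836 = -0.224
2 has the higher sensitivity.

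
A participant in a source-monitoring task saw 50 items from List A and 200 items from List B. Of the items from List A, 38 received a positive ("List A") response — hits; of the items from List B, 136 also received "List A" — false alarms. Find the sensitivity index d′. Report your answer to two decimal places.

H = 38/50 = 0.7600
FA = 136/200 = 0.6800
Φ⁻¹(H) = 0.7063
Φ⁻¹(FA) = 0.4677
d' = z(H) − z(FA) = 0.7063 − 0.4677 = 0.2386

d′ = 0.24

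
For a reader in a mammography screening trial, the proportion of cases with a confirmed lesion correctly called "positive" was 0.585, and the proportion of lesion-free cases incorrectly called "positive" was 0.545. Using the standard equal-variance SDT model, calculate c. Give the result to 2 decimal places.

c = -0.16

z(H) = z(0.585) = 0.2147
z(FA) = z(0.545) = 0.1130
c = −½·[z(H) + z(FA)] = −0.5 × (0.2147 + 0.1130) = -0.16385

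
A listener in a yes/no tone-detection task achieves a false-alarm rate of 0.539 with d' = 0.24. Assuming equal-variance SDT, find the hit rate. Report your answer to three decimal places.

z(false-alarm rate) = z(0.539) = 0.0979
z(H) = z(FA) + d' = 0.0979 + 0.24 = 0.3379
hit rate = Φ(0.3379) = 0.6323

hit rate = 0.632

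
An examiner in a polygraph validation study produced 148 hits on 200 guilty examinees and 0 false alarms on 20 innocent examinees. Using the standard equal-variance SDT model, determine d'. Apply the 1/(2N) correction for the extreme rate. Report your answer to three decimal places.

d' = 2.603

The false-alarm rate is 0/20 = 0, so apply the 1/(2N) correction: FA → 1/(2·20) = 0.02500.
z(H) = z(0.74000) = 0.6433
z(FA) = z(0.02500) = -1.9600
d' = 0.6433 − (-1.9600) = 2.6033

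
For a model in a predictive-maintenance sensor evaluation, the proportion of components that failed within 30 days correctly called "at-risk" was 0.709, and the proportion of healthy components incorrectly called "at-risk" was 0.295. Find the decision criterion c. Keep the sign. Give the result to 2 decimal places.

z(H) = 0.550
z(FA) = -0.539
c = −½·[z(H) + z(FA)] = −0.5 × (0.550 + (-0.539)) = -0.0055
c < 0: the model has a liberal response bias.

c = -0.01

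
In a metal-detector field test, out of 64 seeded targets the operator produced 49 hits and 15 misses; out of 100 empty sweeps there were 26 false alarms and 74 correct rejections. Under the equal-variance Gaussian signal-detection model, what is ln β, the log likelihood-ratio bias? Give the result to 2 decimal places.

H = 49/64 = 0.7656
FA = 26/100 = 0.2600
z(H) = 0.724
z(FA) = -0.643
ln β = −½·[z(H)² − z(FA)²] = −0.5 × (0.524 − 0.413) = -0.0555

ln β = -0.06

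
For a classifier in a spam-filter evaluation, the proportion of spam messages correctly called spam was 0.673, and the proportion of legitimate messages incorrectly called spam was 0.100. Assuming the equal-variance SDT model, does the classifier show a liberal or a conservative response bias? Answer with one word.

conservative

z(H) = 0.448, z(FA) = -1.282
c = −½·(z(H) + z(FA)) = 0.417
c > 0 → conservative criterion (biased toward responding “no”).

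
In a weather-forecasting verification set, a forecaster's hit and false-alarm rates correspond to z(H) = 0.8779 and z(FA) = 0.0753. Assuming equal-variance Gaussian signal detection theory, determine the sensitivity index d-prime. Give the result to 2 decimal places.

d-prime = 0.80

d' = z(H) − z(FA) = 0.8779 − 0.0753 = 0.8026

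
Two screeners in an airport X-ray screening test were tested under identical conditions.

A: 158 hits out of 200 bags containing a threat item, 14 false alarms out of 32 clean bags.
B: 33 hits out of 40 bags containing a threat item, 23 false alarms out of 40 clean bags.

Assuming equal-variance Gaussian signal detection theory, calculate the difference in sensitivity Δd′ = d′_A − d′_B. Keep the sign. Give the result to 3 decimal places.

Δd′ = 0.218

A: z(0.7900) = 0.8064, z(0.4375) = -0.1573, d' = 0.9637
B: z(0.8250) = 0.9346, z(0.5750) = 0.1891, d' = 0.7455
Δd' = d'_A − d'_B = 0.9637 − 0.7455 = 0.2182
A has the higher sensitivity.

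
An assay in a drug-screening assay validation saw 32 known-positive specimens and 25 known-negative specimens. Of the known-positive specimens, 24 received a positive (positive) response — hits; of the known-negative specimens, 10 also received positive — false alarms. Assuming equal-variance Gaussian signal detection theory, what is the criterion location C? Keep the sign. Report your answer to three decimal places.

H = 24/32 = 0.7500
FA = 10/25 = 0.4000
z(H) = z(0.7500) = 0.6745
z(FA) = z(0.4000) = -0.2533
c = −½·[z(H) + z(FA)] = −0.5 × (0.6745 + (-0.2533)) = -0.2106

C = -0.211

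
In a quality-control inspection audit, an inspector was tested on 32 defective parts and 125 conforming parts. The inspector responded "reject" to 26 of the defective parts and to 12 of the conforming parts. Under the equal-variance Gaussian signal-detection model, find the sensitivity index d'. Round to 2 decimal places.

d' = 2.19

H = 26/32 = 0.8125
FA = 12/125 = 0.0960
Φ⁻¹(H) = Φ⁻¹(0.8125) = 0.8871
Φ⁻¹(FA) = Φ⁻¹(0.0960) = -1.3047
d' = z(H) − z(FA) = 0.8871 − (-1.3047) = 2.1918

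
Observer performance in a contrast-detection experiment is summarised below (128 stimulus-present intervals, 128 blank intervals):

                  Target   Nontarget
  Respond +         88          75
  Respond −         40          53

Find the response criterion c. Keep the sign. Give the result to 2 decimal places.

H = 88/128 = 0.6875
FA = 75/128 = 0.5859
Φ⁻¹(H) = Φ⁻¹(0.6875) = 0.4888
Φ⁻¹(FA) = Φ⁻¹(0.5859) = 0.2170
c = −½·[z(H) + z(FA)] = −0.5 × (0.4888 + 0.2170) = -0.3529

c = -0.35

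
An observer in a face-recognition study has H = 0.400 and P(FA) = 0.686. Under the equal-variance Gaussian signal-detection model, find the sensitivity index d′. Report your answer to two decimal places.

d′ = -0.74

Φ⁻¹(0.400) = -0.2533, Φ⁻¹(0.686) = 0.4845
d' = z(H) − z(FA) = -0.2533 − 0.4845 = -0.7378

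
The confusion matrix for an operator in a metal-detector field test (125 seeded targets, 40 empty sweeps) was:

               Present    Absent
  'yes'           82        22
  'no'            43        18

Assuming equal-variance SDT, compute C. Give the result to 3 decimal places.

C = -0.264

H = 82/125 = 0.6560
FA = 22/40 = 0.5500
z(0.6560) = 0.4016, z(0.5500) = 0.1257
c = −½·[z(H) + z(FA)] = −0.5 × (0.4016 + 0.1257) = -0.26365
c < 0: the operator has a liberal response bias.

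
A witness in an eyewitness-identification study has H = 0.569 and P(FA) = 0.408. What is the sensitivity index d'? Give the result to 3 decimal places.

d' = 0.407

z(H) = z(0.569) = 0.1738
z(FA) = z(0.408) = -0.2327
d' = z(H) − z(FA) = 0.1738 − (-0.2327) = 0.4065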